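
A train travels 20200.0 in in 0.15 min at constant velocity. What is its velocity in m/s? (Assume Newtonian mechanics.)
v = d/t (with unit conversion) = 57.01 m/s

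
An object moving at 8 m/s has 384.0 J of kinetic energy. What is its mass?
KE = ½mv² → m = 2KE/v² = 2×384.0/8² = 12.0 kg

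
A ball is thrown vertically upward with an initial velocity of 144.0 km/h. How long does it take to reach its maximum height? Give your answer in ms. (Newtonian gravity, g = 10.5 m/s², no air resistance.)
t_up = v₀/g (with unit conversion) = 3810.0 ms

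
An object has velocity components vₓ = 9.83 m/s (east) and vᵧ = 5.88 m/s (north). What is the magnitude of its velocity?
|v| = √(vₓ² + vᵧ²) = √(9.83² + 5.88²) = √(131.203) = 11.45 m/s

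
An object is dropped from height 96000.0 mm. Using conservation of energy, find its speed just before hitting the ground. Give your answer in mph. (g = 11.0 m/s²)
mgh = ½mv² → v = √(2gh) = √(2×11.0×96) = 45.96 m/s = 102.8 mph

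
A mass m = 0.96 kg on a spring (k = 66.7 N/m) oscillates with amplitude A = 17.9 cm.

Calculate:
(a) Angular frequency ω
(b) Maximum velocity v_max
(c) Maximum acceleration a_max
ω = √(k/m) = √(66.7/0.96) = 8.335 rad/s
v_max = ωA = 8.335×0.179 = 1.492 m/s
a_max = ω²A = 8.335²×0.179 = 12.44 m/s²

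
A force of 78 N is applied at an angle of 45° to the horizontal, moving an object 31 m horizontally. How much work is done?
W = Fd cosθ = 78×31×cos(45°) = 1709.8 J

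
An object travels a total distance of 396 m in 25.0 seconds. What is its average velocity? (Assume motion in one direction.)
v_avg = Δd / Δt = 396 / 25.0 = 15.84 m/s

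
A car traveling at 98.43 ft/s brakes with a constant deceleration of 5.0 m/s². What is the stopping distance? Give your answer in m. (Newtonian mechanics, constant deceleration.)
d = v₀² / (2a) (with unit conversion) = 90.01 m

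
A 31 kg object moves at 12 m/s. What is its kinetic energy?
KE = ½mv² = ½×31×12² = 2232.0 J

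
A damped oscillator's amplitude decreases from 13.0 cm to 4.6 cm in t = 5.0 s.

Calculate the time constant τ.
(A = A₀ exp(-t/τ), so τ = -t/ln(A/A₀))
A/A₀ = 4.6/13.0 = 0.3538; ln(A/A₀) = -1.039
τ = −t/ln(A/A₀) = −5.0/-1.039 = 4.813 s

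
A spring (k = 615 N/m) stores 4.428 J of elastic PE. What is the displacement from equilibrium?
PE = ½kx² → x = √(2PE/k) = √(2×4.428/615) = 0.12 m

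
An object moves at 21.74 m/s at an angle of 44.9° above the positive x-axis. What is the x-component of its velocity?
vₓ = v cos(θ) = 21.74 × cos(44.9°) = 15.4 m/s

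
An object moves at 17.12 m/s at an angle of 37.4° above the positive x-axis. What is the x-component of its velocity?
vₓ = v cos(θ) = 17.12 × cos(37.4°) = 13.6 m/s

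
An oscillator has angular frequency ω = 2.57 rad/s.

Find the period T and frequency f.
T = 2π/ω = 2π/2.57 = 2.445 s; f = ω/2π = 0.409 Hz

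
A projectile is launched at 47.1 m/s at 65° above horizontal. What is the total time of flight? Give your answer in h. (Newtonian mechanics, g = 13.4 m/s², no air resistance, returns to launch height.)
T = 2v₀sin(θ)/g (with unit conversion) = 0.00177 h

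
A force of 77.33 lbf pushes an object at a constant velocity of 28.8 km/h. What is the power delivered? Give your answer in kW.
P = Fv = 344 N × 8 m/s = 2752 W = 2.752 kW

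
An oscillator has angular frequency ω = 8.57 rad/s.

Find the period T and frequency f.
T = 2π/ω = 2π/8.57 = 0.7332 s; f = ω/2π = 1.364 Hz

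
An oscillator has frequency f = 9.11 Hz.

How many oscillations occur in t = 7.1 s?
n = f×t = 9.11×7.1 = 64.68 oscillations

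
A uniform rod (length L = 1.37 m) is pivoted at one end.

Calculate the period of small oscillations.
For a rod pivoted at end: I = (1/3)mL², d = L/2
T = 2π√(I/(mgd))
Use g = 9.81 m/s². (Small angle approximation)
I/m = (1/3)L² = 0.6256 m²; d = L/2 = 0.685 m
T = 2π√(I/(mgd)) = 2π√(0.6256/(9.81×0.685)) = 1.917 s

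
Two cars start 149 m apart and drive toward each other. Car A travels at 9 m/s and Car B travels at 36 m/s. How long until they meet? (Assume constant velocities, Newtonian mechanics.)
Combined speed: v_combined = 9 + 36 = 45 m/s
Time to meet: t = d/45 = 149/45 = 3.31 s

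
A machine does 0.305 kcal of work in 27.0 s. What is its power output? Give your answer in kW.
P = W/t = 1276 J / 27 s = 47.26 W = 0.04726 kW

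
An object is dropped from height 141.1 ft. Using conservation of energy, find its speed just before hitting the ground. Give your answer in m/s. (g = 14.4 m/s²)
mgh = ½mv² → v = √(2gh) = √(2×14.4×43.01) = 35.19 m/s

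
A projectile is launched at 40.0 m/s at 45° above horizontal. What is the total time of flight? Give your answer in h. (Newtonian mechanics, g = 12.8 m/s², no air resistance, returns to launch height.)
T = 2v₀sin(θ)/g (with unit conversion) = 0.001228 h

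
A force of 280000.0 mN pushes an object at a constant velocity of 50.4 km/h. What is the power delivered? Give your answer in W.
P = Fv = 280 N × 14 m/s = 3920 W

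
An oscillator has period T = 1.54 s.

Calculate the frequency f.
f = 1/T = 1/1.54 = 0.6494 Hz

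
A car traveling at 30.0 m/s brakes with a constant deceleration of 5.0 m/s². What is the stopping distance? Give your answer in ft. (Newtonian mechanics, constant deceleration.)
d = v₀² / (2a) (with unit conversion) = 295.3 ft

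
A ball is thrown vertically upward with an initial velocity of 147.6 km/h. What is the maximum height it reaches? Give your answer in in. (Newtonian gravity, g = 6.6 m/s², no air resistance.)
h_max = v₀²/(2g) (with unit conversion) = 5014.0 in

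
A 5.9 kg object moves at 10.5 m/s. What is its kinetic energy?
KE = ½mv² = ½×5.9×10.5² = 325.2375 J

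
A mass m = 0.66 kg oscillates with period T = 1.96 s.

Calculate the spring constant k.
T = 2π√(m/k) → k = m(2π/T)² = 0.66×(2π/1.96)² = 6.783 N/m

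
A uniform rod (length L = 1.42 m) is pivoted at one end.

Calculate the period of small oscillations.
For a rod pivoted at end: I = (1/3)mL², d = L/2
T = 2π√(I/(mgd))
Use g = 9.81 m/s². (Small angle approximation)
I/m = (1/3)L² = 0.6721 m²; d = L/2 = 0.71 m
T = 2π√(I/(mgd)) = 2π√(0.6721/(9.81×0.71)) = 1.952 s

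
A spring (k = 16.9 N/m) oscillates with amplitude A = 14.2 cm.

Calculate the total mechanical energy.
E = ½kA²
E = ½kA² = ½×16.9×(0.142)² = 0.1704 J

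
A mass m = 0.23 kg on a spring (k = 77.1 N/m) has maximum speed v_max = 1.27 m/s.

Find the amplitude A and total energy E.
½mv²_max = ½kA² → A = v_max√(m/k) = 1.27×√(0.23/77.1) = 0.06937 m = 6.937 cm
E = ½mv²_max = ½×0.23×1.27² = 0.1855 J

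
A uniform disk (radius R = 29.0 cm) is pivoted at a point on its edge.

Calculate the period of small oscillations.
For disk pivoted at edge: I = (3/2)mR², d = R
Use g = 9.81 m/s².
I/m = (3/2)R² = 0.1261 m²; d = R = 0.29 m
T = 2π√((3/2)R²/(gR)) = 2π√(3R/(2g)) = 1.323 s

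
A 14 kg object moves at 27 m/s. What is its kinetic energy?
KE = ½mv² = ½×14×27² = 5103.0 J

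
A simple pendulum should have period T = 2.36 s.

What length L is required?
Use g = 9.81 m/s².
T = 2π√(L/g) → L = g(T/2π)² = 9.81×(2.36/2π)² = 1.384 m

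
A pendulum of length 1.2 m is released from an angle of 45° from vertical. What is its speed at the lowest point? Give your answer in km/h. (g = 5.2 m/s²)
h = L(1 − cosθ) = 1.2×(1 − cos45°) = 0.3515 m
v = √(2gh) = √(2×5.2×0.3515) = 1.912 m/s = 6.883 km/h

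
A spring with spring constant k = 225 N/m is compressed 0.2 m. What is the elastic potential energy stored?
PE = ½kx² = ½×225×0.2² = 4.5 J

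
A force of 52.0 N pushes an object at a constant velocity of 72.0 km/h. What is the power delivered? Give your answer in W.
P = Fv = 52 N × 20 m/s = 1040 W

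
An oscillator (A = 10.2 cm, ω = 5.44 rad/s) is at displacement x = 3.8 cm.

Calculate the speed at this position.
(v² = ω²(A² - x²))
v = ω√(A² − x²) = 5.44×√(0.102² − 0.038²) = 0.5149 m/s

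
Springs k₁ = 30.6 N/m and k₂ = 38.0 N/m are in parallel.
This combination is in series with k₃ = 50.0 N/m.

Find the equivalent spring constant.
k₁₂ = k₁ + k₂ = 68.6 N/m (parallel)
1/k_eq = 1/k₁₂ + 1/k₃ → k_eq = 28.92 N/m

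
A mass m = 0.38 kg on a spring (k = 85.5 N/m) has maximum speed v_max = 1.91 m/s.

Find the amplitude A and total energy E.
½mv²_max = ½kA² → A = v_max√(m/k) = 1.91×√(0.38/85.5) = 0.1273 m = 12.73 cm
E = ½mv²_max = ½×0.38×1.91² = 0.6931 J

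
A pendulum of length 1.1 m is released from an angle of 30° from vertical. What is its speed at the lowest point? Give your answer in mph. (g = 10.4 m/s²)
h = L(1 − cosθ) = 1.1×(1 − cos30°) = 0.1474 m
v = √(2gh) = √(2×10.4×0.1474) = 1.751 m/s = 3.916 mph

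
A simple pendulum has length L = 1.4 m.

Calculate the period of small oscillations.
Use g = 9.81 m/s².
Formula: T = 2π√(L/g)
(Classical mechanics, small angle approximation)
T = 2π√(L/g) = 2π√(1.4/9.81) = 2.374 s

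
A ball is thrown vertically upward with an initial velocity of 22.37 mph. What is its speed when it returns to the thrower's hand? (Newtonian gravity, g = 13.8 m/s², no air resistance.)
By conservation of energy, the ball returns at the same speed = 22.37 mph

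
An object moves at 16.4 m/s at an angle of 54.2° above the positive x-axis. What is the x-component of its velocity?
vₓ = v cos(θ) = 16.4 × cos(54.2°) = 9.59 m/s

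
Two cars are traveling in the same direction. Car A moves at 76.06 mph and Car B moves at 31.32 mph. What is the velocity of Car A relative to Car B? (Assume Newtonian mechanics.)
v_rel = v_A - v_B = 76.06 - 31.32 = 44.74 mph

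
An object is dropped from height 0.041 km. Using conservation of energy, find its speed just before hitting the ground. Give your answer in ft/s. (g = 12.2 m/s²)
mgh = ½mv² → v = √(2gh) = √(2×12.2×41) = 31.63 m/s = 103.8 ft/s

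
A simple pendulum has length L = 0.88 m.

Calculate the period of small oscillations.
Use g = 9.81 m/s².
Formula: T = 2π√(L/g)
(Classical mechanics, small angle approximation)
T = 2π√(L/g) = 2π√(0.88/9.81) = 1.882 s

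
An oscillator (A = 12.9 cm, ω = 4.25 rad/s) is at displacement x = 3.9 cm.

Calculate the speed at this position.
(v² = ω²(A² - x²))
v = ω√(A² − x²) = 4.25×√(0.129² − 0.039²) = 0.5226 m/s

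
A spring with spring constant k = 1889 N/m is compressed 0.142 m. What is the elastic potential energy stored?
PE = ½kx² = ½×1889×0.142² = 19.04 J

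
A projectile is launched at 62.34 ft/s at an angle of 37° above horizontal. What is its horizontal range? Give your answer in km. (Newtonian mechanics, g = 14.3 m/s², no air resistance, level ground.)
R = v₀² sin(2θ) / g (with unit conversion) = 0.02427 km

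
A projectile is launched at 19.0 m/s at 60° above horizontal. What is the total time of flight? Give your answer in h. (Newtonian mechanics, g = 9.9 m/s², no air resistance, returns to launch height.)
T = 2v₀sin(θ)/g (with unit conversion) = 0.0009234 h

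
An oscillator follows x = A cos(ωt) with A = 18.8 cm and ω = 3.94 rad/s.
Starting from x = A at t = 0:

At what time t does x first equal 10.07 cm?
cos(ωt) = x/A = 10.07/18.8 = 0.5356
ωt = arccos(0.5356) = 1.006 rad
t = 1.006/3.94 = 0.2552 s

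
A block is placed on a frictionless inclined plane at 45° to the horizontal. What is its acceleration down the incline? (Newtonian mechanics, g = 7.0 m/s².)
a = g sin(θ) = 7.0 × sin(45°) = 7.0 × 0.7071 = 4.95 m/s²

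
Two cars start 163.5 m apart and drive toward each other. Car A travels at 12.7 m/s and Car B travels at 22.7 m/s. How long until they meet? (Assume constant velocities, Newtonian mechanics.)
Combined speed: v_combined = 12.7 + 22.7 = 35.4 m/s
Time to meet: t = d/35.4 = 163.5/35.4 = 4.62 s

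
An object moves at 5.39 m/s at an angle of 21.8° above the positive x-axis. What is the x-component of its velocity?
vₓ = v cos(θ) = 5.39 × cos(21.8°) = 5.0 m/s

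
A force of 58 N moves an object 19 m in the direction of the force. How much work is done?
W = Fd = 58×19 = 1102.0 J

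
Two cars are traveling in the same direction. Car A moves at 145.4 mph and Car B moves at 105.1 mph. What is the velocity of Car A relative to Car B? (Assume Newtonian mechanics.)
v_rel = v_A - v_B = 145.4 - 105.1 = 40.3 mph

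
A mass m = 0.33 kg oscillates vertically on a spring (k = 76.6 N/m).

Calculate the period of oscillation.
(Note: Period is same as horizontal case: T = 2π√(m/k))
T = 2π√(m/k) = 2π√(0.33/76.6) = 0.4124 s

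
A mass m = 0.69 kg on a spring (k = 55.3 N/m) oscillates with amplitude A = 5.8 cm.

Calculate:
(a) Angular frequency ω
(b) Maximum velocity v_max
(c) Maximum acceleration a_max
ω = √(k/m) = √(55.3/0.69) = 8.952 rad/s
v_max = ωA = 8.952×0.058 = 0.5192 m/s
a_max = ω²A = 8.952²×0.058 = 4.648 m/s²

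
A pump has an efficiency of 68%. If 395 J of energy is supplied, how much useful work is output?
W_out = η × W_in = 0.68 × 395 = 268.6 J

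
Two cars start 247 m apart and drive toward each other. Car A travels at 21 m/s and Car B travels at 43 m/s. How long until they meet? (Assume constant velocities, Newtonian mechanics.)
Combined speed: v_combined = 21 + 43 = 64 m/s
Time to meet: t = d/64 = 247/64 = 3.86 s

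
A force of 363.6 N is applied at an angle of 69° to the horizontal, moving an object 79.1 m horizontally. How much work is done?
W = Fd cosθ = 363.6×79.1×cos(69°) = 10307.0 J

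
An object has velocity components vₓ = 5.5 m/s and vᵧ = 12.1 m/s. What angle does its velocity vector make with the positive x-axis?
θ = arctan(vᵧ/vₓ) = arctan(12.1/5.5) = 65.56°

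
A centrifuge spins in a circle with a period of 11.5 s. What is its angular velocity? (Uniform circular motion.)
ω = 2π/T = 2π/11.5 = 0.5464 rad/s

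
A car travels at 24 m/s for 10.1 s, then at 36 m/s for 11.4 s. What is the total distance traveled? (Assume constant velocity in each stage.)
d₁ = v₁t₁ = 24 × 10.1 = 242.4 m
d₂ = v₂t₂ = 36 × 11.4 = 410.4 m
d_total = 242.4 + 410.4 = 652.8 m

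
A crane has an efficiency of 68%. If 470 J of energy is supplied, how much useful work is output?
W_out = η × W_in = 0.68 × 470 = 319.6 J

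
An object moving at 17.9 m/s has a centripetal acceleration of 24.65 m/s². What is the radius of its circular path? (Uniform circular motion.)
r = v²/a_c = 17.9²/24.65 = 13.0 m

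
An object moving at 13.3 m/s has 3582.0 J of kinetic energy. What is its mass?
KE = ½mv² → m = 2KE/v² = 2×3582.0/13.3² = 40.5 kg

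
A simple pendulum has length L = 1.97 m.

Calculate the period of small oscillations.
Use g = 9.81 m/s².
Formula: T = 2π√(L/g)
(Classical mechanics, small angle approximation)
T = 2π√(L/g) = 2π√(1.97/9.81) = 2.816 s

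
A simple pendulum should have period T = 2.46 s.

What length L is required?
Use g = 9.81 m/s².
T = 2π√(L/g) → L = g(T/2π)² = 9.81×(2.46/2π)² = 1.504 m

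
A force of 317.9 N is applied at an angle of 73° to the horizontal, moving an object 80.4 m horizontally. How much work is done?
W = Fd cosθ = 317.9×80.4×cos(73°) = 7472.8 J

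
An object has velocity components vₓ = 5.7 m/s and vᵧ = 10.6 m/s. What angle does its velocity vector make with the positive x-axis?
θ = arctan(vᵧ/vₓ) = arctan(10.6/5.7) = 61.73°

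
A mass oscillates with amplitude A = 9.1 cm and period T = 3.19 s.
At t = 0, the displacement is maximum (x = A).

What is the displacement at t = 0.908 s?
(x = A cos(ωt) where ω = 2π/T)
ω = 2π/T = 2π/3.19 = 1.97 rad/s
x = A cos(ωt) = 9.1×cos(1.97×0.908) = -1.965 cm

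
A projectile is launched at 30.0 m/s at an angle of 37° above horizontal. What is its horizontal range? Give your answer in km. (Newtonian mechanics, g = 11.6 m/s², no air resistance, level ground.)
R = v₀² sin(2θ) / g (with unit conversion) = 0.07458 km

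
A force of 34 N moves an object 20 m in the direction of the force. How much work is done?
W = Fd = 34×20 = 680.0 J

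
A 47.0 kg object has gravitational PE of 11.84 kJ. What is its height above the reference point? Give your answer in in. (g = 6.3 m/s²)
PE = mgh → h = PE/(mg) = 1.184e+04 J / (47 kg × 6.3 m/s²) = 39.99 m = 1574.0 in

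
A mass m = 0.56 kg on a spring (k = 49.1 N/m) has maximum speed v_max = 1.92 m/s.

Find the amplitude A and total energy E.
½mv²_max = ½kA² → A = v_max√(m/k) = 1.92×√(0.56/49.1) = 0.205 m = 20.5 cm
E = ½mv²_max = ½×0.56×1.92² = 1.032 J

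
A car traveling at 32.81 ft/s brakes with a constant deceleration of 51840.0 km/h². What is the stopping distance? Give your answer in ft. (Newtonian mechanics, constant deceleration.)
d = v₀² / (2a) (with unit conversion) = 41.01 ft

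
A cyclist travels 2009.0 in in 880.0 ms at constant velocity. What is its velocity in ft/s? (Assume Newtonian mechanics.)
v = d/t (with unit conversion) = 190.2 ft/s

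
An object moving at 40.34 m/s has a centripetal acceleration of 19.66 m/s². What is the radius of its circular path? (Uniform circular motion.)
r = v²/a_c = 40.34²/19.66 = 82.77 m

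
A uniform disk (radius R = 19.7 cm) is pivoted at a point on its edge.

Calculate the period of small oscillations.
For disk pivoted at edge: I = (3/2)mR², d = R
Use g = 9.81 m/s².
I/m = (3/2)R² = 0.05821 m²; d = R = 0.197 m
T = 2π√((3/2)R²/(gR)) = 2π√(3R/(2g)) = 1.09 s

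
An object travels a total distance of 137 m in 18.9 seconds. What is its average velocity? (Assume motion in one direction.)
v_avg = Δd / Δt = 137 / 18.9 = 7.25 m/s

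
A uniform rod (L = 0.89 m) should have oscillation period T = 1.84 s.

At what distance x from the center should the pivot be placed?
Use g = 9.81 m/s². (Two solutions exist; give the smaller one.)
T = 2π√((L²/12 + x²)/(gx)). Let c = T²g/(4π²) = 0.8413.
x² − cx + L²/12 = 0 → x = (c − √(c² − L²/3))/2 = 0.08758 m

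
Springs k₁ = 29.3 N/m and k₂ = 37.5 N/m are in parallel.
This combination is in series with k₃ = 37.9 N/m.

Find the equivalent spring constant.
k₁₂ = k₁ + k₂ = 66.8 N/m (parallel)
1/k_eq = 1/k₁₂ + 1/k₃ → k_eq = 24.18 N/m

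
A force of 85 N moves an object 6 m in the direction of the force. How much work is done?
W = Fd = 85×6 = 510.0 J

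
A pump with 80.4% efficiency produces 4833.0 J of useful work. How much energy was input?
W_in = W_out/η = 4833.0/0.804 = 6011.2 J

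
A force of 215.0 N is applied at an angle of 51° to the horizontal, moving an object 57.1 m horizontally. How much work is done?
W = Fd cosθ = 215.0×57.1×cos(51°) = 7725.9 J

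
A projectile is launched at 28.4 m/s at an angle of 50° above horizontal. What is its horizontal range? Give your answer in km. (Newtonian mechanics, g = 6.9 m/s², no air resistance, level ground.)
R = v₀² sin(2θ) / g (with unit conversion) = 0.1151 km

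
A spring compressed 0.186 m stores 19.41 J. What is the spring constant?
PE = ½kx² → k = 2PE/x² = 2×19.41/0.186² = 1122.0 N/m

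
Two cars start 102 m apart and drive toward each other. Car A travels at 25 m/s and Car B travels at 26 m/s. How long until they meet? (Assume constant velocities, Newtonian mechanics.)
Combined speed: v_combined = 25 + 26 = 51 m/s
Time to meet: t = d/51 = 102/51 = 2.0 s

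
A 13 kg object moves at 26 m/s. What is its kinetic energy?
KE = ½mv² = ½×13×26² = 4394.0 J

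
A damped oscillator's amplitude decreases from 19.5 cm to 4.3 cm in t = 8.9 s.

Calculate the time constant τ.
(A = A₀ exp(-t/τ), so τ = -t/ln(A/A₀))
A/A₀ = 4.3/19.5 = 0.2205; ln(A/A₀) = -1.512
τ = −t/ln(A/A₀) = −8.9/-1.512 = 5.887 s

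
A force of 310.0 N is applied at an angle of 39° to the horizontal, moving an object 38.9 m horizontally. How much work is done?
W = Fd cosθ = 310.0×38.9×cos(39°) = 9371.6 J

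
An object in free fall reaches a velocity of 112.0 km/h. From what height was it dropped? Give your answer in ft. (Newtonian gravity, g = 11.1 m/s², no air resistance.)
h = v²/(2g) (with unit conversion) = 143.0 ft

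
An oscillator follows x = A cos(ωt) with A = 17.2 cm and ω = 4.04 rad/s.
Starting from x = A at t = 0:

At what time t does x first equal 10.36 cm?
cos(ωt) = x/A = 10.36/17.2 = 0.6023
ωt = arccos(0.6023) = 0.9244 rad
t = 0.9244/4.04 = 0.2288 s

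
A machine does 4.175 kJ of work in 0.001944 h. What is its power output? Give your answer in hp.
P = W/t = 4175 J / 6.998 s = 596.6 W = 0.8 hp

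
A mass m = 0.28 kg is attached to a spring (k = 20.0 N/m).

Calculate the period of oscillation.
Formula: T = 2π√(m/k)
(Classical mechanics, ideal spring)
T = 2π√(m/k) = 2π√(0.28/20.0) = 0.7434 s; f = 1/T = 1.345 Hz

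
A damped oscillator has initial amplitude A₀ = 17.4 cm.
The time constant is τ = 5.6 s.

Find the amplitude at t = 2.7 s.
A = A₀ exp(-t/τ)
A = A₀ exp(−t/τ) = 17.4×exp(−2.7/5.6) = 10.74 cm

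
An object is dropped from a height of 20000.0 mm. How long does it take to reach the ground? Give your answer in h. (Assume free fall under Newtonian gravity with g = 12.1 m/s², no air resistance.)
t = √(2h/g) (with unit conversion) = 0.0005051 h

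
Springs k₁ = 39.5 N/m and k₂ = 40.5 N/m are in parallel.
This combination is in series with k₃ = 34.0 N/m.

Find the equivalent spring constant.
k₁₂ = k₁ + k₂ = 80 N/m (parallel)
1/k_eq = 1/k₁₂ + 1/k₃ → k_eq = 23.86 N/m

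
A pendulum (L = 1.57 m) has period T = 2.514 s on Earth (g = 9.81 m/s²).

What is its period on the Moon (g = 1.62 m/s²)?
T = 2π√(L/g), so T_moon/T_earth = √(g_earth/g_moon)
T_moon = 2π√(1.57/1.62) = 6.185 s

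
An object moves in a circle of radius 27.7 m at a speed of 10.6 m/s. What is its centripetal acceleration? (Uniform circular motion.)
a_c = v²/r = 10.6²/27.7 = 112.36/27.7 = 4.06 m/s²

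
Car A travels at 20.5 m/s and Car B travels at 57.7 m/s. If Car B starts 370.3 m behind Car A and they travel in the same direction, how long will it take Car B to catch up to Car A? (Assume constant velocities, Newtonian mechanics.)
Relative speed: v_rel = 57.7 - 20.5 = 37.2 m/s
Time to catch: t = d₀/v_rel = 370.3/37.2 = 9.95 s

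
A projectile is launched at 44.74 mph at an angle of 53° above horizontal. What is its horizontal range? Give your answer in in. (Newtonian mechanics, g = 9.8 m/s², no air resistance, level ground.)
R = v₀² sin(2θ) / g (with unit conversion) = 1545.0 in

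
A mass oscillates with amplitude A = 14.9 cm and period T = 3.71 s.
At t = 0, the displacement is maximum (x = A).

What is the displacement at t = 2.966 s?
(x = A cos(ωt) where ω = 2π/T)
ω = 2π/T = 2π/3.71 = 1.694 rad/s
x = A cos(ωt) = 14.9×cos(1.694×2.966) = 4.556 cm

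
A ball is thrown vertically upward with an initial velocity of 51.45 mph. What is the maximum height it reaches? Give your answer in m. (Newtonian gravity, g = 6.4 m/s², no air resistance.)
h_max = v₀²/(2g) (with unit conversion) = 41.33 m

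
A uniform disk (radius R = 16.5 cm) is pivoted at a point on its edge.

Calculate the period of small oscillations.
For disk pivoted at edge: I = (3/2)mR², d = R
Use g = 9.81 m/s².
I/m = (3/2)R² = 0.04084 m²; d = R = 0.165 m
T = 2π√((3/2)R²/(gR)) = 2π√(3R/(2g)) = 0.998 s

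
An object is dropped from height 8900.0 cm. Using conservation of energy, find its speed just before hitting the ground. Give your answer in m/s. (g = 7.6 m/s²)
mgh = ½mv² → v = √(2gh) = √(2×7.6×89) = 36.78 m/s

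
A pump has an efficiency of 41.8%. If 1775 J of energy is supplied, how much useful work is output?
W_out = η × W_in = 0.418 × 1775 = 741.95 J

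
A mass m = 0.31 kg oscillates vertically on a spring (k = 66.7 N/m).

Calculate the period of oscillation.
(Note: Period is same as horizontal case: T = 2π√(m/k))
T = 2π√(m/k) = 2π√(0.31/66.7) = 0.4283 s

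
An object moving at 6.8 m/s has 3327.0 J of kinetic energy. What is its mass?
KE = ½mv² → m = 2KE/v² = 2×3327.0/6.8² = 143.9 kg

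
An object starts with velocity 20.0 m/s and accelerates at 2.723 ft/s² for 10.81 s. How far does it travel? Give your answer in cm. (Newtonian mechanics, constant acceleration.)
d = v₀t + ½at² (with unit conversion) = 26470.0 cm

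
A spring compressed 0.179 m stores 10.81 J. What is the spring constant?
PE = ½kx² → k = 2PE/x² = 2×10.81/0.179² = 674.8 N/m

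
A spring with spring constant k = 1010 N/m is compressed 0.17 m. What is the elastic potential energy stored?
PE = ½kx² = ½×1010×0.17² = 14.59 J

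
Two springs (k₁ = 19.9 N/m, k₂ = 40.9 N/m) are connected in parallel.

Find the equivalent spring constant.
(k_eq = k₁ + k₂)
k_eq = k₁ + k₂ = 19.9 + 40.9 = 60.8 N/m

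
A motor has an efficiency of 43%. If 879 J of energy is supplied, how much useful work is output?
W_out = η × W_in = 0.43 × 879 = 377.97 J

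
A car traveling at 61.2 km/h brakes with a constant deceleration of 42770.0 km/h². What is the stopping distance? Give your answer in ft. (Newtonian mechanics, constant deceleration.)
d = v₀² / (2a) (with unit conversion) = 143.7 ft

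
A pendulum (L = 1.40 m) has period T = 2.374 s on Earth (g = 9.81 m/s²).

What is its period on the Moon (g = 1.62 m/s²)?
T = 2π√(L/g), so T_moon/T_earth = √(g_earth/g_moon)
T_moon = 2π√(1.4/1.62) = 5.841 s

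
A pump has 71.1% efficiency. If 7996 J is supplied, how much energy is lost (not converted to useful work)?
W_out = η × W_in = 0.711×7996 = 5685.2 J
W_lost = W_in − W_out = 7996 − 5685.2 = 2310.8 J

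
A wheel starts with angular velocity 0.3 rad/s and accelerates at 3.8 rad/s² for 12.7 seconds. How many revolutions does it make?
θ = ω₀t + ½αt² = 0.3×12.7 + ½×3.8×12.7² = 310.26 rad
Revolutions = θ/(2π) = 310.26/(2π) = 49.38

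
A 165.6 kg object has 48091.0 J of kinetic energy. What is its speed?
KE = ½mv² → v = √(2KE/m) = √(2×48091.0/165.6) = 24.1 m/s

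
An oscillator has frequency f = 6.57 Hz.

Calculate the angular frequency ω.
ω = 2πf = 2π×6.57 = 41.28 rad/s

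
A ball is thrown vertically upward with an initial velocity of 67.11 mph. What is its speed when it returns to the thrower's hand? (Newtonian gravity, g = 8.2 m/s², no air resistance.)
By conservation of energy, the ball returns at the same speed = 67.11 mph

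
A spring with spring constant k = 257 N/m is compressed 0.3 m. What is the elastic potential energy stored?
PE = ½kx² = ½×257×0.3² = 11.56 J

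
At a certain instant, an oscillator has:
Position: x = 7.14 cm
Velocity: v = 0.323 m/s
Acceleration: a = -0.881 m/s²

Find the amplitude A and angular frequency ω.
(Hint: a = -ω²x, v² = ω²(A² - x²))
a = −ω²x → ω = √(|a|/x) = √(0.881/0.0714) = 3.513 rad/s
v² = ω²(A² − x²) → A = √(x² + v²/ω²) = √(0.0714² + 0.323²/3.513²) = 0.1164 m = 11.64 cm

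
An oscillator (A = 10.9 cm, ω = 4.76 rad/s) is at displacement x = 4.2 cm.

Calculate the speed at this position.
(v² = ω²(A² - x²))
v = ω√(A² − x²) = 4.76×√(0.109² − 0.042²) = 0.4788 m/s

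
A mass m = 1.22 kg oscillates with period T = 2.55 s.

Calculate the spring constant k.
T = 2π√(m/k) → k = m(2π/T)² = 1.22×(2π/2.55)² = 7.407 N/m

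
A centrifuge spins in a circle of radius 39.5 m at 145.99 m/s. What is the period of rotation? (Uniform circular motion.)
T = 2πr/v = 2π×39.5/145.99 = 1.7 s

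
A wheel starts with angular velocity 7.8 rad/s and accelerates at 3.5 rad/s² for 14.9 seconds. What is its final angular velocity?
ω = ω₀ + αt = 7.8 + 3.5 × 14.9 = 59.95 rad/s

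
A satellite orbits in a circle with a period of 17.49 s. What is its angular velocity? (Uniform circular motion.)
ω = 2π/T = 2π/17.49 = 0.3592 rad/s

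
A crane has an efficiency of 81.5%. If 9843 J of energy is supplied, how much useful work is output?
W_out = η × W_in = 0.815 × 9843 = 8022.0 J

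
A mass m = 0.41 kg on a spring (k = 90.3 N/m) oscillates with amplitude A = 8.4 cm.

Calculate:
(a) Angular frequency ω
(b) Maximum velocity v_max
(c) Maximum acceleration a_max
ω = √(k/m) = √(90.3/0.41) = 14.84 rad/s
v_max = ωA = 14.84×0.084 = 1.247 m/s
a_max = ω²A = 14.84²×0.084 = 18.5 m/s²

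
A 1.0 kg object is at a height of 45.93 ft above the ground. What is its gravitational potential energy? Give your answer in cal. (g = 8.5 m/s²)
PE = mgh = 1 kg × 8.5 m/s² × 14 m = 119 J = 28.44 cal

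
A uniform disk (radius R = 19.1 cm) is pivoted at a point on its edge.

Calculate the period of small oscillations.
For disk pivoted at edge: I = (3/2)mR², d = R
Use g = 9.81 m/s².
I/m = (3/2)R² = 0.05472 m²; d = R = 0.191 m
T = 2π√((3/2)R²/(gR)) = 2π√(3R/(2g)) = 1.074 s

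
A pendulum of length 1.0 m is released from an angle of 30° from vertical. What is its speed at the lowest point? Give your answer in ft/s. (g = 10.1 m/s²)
h = L(1 − cosθ) = 1.0×(1 − cos30°) = 0.134 m
v = √(2gh) = √(2×10.1×0.134) = 1.645 m/s = 5.397 ft/s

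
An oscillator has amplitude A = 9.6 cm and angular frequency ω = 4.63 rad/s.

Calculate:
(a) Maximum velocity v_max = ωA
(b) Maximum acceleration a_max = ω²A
v_max = ωA = 4.63×0.096 = 0.4445 m/s
a_max = ω²A = 4.63²×0.096 = 2.058 m/s²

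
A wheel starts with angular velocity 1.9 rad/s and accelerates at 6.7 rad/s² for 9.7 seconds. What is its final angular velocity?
ω = ω₀ + αt = 1.9 + 6.7 × 9.7 = 66.89 rad/s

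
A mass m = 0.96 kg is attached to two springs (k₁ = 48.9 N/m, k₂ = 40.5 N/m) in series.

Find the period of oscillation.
k_eq = k₁k₂/(k₁+k₂) = 22.15 N/m
T = 2π√(m/k_eq) = 2π√(0.96/22.15) = 1.308 s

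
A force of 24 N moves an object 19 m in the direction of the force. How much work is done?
W = Fd = 24×19 = 456.0 J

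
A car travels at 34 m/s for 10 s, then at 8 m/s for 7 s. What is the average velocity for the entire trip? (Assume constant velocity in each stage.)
d₁ = v₁t₁ = 34 × 10 = 340 m
d₂ = v₂t₂ = 8 × 7 = 56 m
d_total = 396 m, t_total = 17 s
v_avg = d_total/t_total = 396/17 = 23.29 m/s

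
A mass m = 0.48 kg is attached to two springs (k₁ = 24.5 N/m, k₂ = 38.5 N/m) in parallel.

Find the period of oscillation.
k_eq = k₁+k₂ = 63 N/m
T = 2π√(m/k_eq) = 2π√(0.48/63) = 0.5484 s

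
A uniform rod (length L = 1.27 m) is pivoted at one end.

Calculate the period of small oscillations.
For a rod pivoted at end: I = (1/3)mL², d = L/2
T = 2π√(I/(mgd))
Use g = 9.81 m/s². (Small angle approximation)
I/m = (1/3)L² = 0.5376 m²; d = L/2 = 0.635 m
T = 2π√(I/(mgd)) = 2π√(0.5376/(9.81×0.635)) = 1.846 s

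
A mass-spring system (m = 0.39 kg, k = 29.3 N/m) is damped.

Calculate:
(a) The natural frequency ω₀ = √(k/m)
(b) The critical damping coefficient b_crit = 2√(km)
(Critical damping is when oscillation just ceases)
ω₀ = √(k/m) = √(29.3/0.39) = 8.668 rad/s
b_crit = 2√(km) = 2√(29.3×0.39) = 6.761 kg/s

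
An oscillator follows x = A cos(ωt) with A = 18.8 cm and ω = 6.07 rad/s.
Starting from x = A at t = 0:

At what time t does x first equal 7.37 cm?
cos(ωt) = x/A = 7.37/18.8 = 0.392
ωt = arccos(0.392) = 1.168 rad
t = 1.168/6.07 = 0.1924 s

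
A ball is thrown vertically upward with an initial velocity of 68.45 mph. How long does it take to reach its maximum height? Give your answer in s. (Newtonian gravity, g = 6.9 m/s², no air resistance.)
t_up = v₀/g (with unit conversion) = 4.435 s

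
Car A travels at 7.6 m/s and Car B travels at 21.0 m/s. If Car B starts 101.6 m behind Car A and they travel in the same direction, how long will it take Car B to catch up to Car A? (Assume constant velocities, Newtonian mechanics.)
Relative speed: v_rel = 21.0 - 7.6 = 13.4 m/s
Time to catch: t = d₀/v_rel = 101.6/13.4 = 7.58 s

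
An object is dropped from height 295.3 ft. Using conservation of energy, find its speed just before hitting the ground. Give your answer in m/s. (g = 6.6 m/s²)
mgh = ½mv² → v = √(2gh) = √(2×6.6×90.01) = 34.47 m/s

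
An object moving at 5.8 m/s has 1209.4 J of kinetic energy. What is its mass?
KE = ½mv² → m = 2KE/v² = 2×1209.4/5.8² = 71.9 kg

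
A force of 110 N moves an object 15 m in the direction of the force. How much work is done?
W = Fd = 110×15 = 1650.0 J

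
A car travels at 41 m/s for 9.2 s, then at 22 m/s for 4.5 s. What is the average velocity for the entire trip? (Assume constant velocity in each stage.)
d₁ = v₁t₁ = 41 × 9.2 = 377.2 m
d₂ = v₂t₂ = 22 × 4.5 = 99 m
d_total = 476.2 m, t_total = 13.7 s
v_avg = d_total/t_total = 476.2/13.7 = 34.76 m/s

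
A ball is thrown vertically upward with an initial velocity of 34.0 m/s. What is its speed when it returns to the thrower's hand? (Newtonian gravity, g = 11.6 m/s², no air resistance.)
By conservation of energy, the ball returns at the same speed = 34.0 m/s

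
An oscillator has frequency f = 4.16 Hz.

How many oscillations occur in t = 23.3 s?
n = f×t = 4.16×23.3 = 96.93 oscillations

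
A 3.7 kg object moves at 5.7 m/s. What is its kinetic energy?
KE = ½mv² = ½×3.7×5.7² = 60.1065 J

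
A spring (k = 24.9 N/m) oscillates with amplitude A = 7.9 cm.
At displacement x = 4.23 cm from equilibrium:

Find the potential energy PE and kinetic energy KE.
E_total = ½kA² = ½×24.9×(0.079)² = 0.0777 J
PE = ½kx² = ½×24.9×(0.0423)² = 0.02228 J
KE = E_total − PE = 0.05542 J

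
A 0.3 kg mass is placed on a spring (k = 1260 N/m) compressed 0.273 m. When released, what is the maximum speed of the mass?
½kx² = ½mv² → v = x√(k/m) = 0.273×√(1260/0.3) = 17.69 m/s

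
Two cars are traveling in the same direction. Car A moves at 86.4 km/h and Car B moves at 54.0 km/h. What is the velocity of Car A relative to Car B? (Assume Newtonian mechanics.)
v_rel = v_A - v_B = 86.4 - 54.0 = 32.4 km/h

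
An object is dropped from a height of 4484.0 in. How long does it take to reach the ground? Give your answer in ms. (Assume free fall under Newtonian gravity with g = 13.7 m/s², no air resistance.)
t = √(2h/g) (with unit conversion) = 4078.0 ms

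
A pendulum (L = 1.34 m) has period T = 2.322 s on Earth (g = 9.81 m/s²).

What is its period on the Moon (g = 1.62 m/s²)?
T = 2π√(L/g), so T_moon/T_earth = √(g_earth/g_moon)
T_moon = 2π√(1.34/1.62) = 5.714 s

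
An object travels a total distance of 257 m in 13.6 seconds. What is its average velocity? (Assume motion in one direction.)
v_avg = Δd / Δt = 257 / 13.6 = 18.9 m/s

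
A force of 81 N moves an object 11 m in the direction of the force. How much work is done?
W = Fd = 81×11 = 891.0 J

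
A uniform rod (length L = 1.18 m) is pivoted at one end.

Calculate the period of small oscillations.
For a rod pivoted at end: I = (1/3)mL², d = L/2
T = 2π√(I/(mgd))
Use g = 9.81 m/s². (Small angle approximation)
I/m = (1/3)L² = 0.4641 m²; d = L/2 = 0.59 m
T = 2π√(I/(mgd)) = 2π√(0.4641/(9.81×0.59)) = 1.779 s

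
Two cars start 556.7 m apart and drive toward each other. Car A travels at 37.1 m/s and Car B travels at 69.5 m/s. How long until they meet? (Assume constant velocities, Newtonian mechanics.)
Combined speed: v_combined = 37.1 + 69.5 = 106.6 m/s
Time to meet: t = d/106.6 = 556.7/106.6 = 5.22 s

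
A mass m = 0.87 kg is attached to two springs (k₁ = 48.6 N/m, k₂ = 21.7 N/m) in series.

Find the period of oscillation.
k_eq = k₁k₂/(k₁+k₂) = 15 N/m
T = 2π√(m/k_eq) = 2π√(0.87/15) = 1.513 s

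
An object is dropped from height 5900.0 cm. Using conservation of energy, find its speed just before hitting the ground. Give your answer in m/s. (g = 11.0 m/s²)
mgh = ½mv² → v = √(2gh) = √(2×11.0×59) = 36.03 m/s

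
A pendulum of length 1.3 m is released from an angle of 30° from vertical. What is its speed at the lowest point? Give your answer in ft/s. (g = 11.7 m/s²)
h = L(1 − cosθ) = 1.3×(1 − cos30°) = 0.1742 m
v = √(2gh) = √(2×11.7×0.1742) = 2.019 m/s = 6.623 ft/s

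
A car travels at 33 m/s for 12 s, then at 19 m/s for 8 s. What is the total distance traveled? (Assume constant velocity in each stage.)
d₁ = v₁t₁ = 33 × 12 = 396 m
d₂ = v₂t₂ = 19 × 8 = 152 m
d_total = 396 + 152 = 548 m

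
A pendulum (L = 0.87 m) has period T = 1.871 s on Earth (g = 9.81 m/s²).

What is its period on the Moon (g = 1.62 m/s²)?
T = 2π√(L/g), so T_moon/T_earth = √(g_earth/g_moon)
T_moon = 2π√(0.87/1.62) = 4.604 s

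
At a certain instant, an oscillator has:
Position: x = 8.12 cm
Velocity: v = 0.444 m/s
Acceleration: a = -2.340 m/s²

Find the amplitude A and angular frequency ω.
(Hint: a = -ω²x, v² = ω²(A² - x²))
a = −ω²x → ω = √(|a|/x) = √(2.34/0.0812) = 5.368 rad/s
v² = ω²(A² − x²) → A = √(x² + v²/ω²) = √(0.0812² + 0.444²/5.368²) = 0.1159 m = 11.59 cm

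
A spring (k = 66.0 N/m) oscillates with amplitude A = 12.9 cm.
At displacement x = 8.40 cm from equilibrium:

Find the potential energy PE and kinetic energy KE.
E_total = ½kA² = ½×66.0×(0.129)² = 0.5492 J
PE = ½kx² = ½×66.0×(0.084)² = 0.2328 J
KE = E_total − PE = 0.3163 J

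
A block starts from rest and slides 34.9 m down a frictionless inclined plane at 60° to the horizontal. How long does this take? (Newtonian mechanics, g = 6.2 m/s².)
a = g sin(θ) = 6.2 × sin(60°) = 5.37 m/s²
t = √(2d/a) = √(2 × 34.9 / 5.37) = 3.61 s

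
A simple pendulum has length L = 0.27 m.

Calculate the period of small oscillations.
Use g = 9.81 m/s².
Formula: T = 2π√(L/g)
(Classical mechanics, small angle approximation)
T = 2π√(L/g) = 2π√(0.27/9.81) = 1.042 s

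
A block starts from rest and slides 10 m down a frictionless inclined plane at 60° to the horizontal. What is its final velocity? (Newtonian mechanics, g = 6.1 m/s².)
a = g sin(θ) = 6.1 × sin(60°) = 5.28 m/s²
v = √(2ad) = √(2 × 5.28 × 10) = 10.28 m/s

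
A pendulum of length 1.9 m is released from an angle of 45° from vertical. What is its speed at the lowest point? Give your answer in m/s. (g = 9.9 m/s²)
h = L(1 − cosθ) = 1.9×(1 − cos45°) = 0.5565 m
v = √(2gh) = √(2×9.9×0.5565) = 3.319 m/s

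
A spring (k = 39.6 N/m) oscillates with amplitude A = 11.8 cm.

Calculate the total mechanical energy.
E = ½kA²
E = ½kA² = ½×39.6×(0.118)² = 0.2757 J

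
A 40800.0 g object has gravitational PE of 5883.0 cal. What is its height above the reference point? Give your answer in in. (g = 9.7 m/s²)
PE = mgh → h = PE/(mg) = 2.461e+04 J / (40.8 kg × 9.7 m/s²) = 62.2 m = 2449.0 in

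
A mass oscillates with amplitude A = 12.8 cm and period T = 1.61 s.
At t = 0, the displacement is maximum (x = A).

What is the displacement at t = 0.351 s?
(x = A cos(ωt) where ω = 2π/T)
ω = 2π/T = 2π/1.61 = 3.903 rad/s
x = A cos(ωt) = 12.8×cos(3.903×0.351) = 2.555 cm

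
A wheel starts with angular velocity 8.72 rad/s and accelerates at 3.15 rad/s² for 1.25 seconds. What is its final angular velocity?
ω = ω₀ + αt = 8.72 + 3.15 × 1.25 = 12.66 rad/s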